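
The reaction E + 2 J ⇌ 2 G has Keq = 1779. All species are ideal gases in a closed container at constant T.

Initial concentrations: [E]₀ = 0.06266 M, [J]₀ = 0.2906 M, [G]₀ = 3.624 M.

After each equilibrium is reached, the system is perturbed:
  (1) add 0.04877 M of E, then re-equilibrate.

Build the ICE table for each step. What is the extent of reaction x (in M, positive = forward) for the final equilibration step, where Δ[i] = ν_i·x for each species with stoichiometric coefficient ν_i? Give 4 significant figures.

Q₀ = 2482 vs Keq = 1779 ⇒ Q>K, reverse
Step 1:
                   E          J          G
  Initial    0.06266     0.2906      3.624
  Change     0.01148    0.02296   -0.02296
  Equil      0.07414     0.3136      3.601
  solve Keq expr → x = -0.01148; check Q = 1779
Then add 0.04877 M of E.
Step 2:
                   E          J          G
  Initial     0.1229     0.3136      3.601
  Change    -0.02129   -0.04257    0.04257
  Equil       0.1016      0.271      3.644
  solve Keq expr → x = 0.02129; check Q = 1779

x = 0.02129 M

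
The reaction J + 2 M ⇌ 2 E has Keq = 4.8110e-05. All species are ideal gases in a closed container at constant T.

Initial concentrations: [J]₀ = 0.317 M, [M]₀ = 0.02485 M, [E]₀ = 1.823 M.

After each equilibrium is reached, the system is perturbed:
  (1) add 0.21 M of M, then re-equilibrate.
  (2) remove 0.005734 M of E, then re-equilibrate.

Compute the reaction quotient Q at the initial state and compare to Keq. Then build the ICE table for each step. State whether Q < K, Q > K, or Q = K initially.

Q₀ = 1.6977e+04 vs Keq = 4.8110e-05 ⇒ Q>K, reverse
Step 1:
                    J           M           E
  I             0.317     0.02485       1.823
  C            0.9045       1.809      -1.809
  E             1.221       1.834     0.01406
  solve Keq expr → x = -0.9045; check Q = 4.8110e-05
Then add 0.21 M of M.
Step 2:
                    J           M           E
  I             1.221       2.044     0.01406
  C       -7.9626e-04   -0.001593    0.001593
  E             1.221       2.042     0.01565
  solve Keq expr → x = 7.9626e-04; check Q = 4.8110e-05
Then remove 0.005734 M of E.
Step 3:
                    J           M           E
  I             1.221       2.042    0.009916
  C         -0.002836   -0.005672    0.005672
  E             1.218       2.037     0.01559
  solve Keq expr → x = 0.002836; check Q = 4.8110e-05

Q₀ = 1.6977e+04; Q > K (proceeds reverse)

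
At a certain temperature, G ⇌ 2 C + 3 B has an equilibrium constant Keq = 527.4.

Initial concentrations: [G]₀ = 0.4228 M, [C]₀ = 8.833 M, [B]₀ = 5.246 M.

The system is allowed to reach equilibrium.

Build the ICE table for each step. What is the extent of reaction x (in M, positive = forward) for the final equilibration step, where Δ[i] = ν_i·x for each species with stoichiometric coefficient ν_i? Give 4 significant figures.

Q₀ = 2.6642e+04 vs Keq = 527.4 ⇒ Q>K, reverse
Step 1:
                  G         C         B
  init       0.4228     8.833     5.246
  Δ          0.9319    -1.864    -2.796
  eq          1.355     6.969      2.45
  solve Keq expr → x = -0.9319; check Q = 527.4

x = -0.9319 M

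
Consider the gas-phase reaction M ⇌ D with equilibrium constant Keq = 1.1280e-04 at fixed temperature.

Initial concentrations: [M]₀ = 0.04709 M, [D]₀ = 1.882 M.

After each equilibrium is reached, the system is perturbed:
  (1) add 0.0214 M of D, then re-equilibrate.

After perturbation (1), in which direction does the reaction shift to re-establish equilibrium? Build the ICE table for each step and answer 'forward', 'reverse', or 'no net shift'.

Direction: reverse

Q₀ = 39.97 vs Keq = 1.1280e-04 ⇒ Q>K, reverse
Step 1:
                  M         D
  I         0.04709     1.882
  C           1.882    -1.882
  E           1.929 2.1758e-04
  solve Keq expr → x = -1.882; check Q = 1.1280e-04
Then add 0.0214 M of D.
Step 2:
                  M         D
  I           1.929   0.02162
  C          0.0214   -0.0214
  E            1.95 2.1999e-04
  solve Keq expr → x = -0.0214; check Q = 1.1280e-04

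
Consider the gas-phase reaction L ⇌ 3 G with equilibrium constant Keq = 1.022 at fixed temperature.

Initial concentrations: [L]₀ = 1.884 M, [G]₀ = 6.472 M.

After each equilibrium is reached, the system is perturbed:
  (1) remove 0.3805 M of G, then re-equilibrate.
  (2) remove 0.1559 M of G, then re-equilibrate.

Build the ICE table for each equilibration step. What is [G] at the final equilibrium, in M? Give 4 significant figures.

Q₀ = 143.9 vs Keq = 1.022 ⇒ Q>K, reverse
Step 1:
                   L          G
  init         1.884      6.472
  Δ            1.646     -4.938
  eq            3.53      1.534
  solve Keq expr → x = -1.646; check Q = 1.022
Then remove 0.3805 M of G.
Step 2:
                   L          G
  init          3.53      1.153
  Δ          -0.1209     0.3628
  eq           3.409      1.516
  solve Keq expr → x = 0.1209; check Q = 1.022
Then remove 0.1559 M of G.
Step 3:
                   L          G
  init         3.409       1.36
  Δ         -0.04951     0.1485
  eq            3.36      1.509
  solve Keq expr → x = 0.04951; check Q = 1.022

[G]_eq = 1.509 M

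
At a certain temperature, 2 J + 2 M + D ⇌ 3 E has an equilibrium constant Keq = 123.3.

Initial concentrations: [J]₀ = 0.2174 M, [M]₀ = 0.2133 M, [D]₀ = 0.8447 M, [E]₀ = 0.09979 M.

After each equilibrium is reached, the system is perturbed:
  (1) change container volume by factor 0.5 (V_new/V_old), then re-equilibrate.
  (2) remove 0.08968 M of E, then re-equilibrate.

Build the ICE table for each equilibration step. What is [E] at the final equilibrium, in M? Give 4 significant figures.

[E]_eq = 0.5119 M

Q₀ = 0.5471 vs Keq = 123.3 ⇒ Q<K, forward
Step 1:
                    J           M           D           E
  Initial      0.2174      0.2133      0.8447     0.09979
  Change       -0.102      -0.102    -0.05099       0.153
  Equil        0.1154      0.1113      0.7937      0.2528
  solve Keq expr → x = 0.05099; check Q = 123.3
Then change container volume by factor 0.5 (V_new/V_old).
Step 2:
                    J           M           D           E
  Initial      0.2308      0.2226       1.587      0.5055
  Change     -0.04864    -0.04864    -0.02432     0.07296
  Equil        0.1822       0.174       1.563      0.5785
  solve Keq expr → x = 0.02432; check Q = 123.3
Then remove 0.08968 M of E.
Step 3:
                    J           M           D           E
  Initial      0.1822       0.174       1.563      0.4888
  Change      -0.0154     -0.0154   -0.007698     0.02309
  Equil        0.1668      0.1586       1.555      0.5119
  solve Keq expr → x = 0.007698; check Q = 123.3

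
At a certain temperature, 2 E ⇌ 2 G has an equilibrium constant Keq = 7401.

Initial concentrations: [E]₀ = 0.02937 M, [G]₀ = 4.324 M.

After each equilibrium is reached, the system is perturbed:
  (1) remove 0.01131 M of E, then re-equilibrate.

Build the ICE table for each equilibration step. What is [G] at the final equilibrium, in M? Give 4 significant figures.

Q₀ = 2.1675e+04 vs Keq = 7401 ⇒ Q>K, reverse
Step 1:
                   E          G
  init       0.02937      4.324
  Δ          0.02065   -0.02065
  eq         0.05002      4.303
  solve Keq expr → x = -0.01033; check Q = 7401
Then remove 0.01131 M of E.
Step 2:
                   E          G
  init       0.03871      4.303
  Δ          0.01118   -0.01118
  eq         0.04989      4.292
  solve Keq expr → x = -0.00559; check Q = 7401

[G]_eq = 4.292 M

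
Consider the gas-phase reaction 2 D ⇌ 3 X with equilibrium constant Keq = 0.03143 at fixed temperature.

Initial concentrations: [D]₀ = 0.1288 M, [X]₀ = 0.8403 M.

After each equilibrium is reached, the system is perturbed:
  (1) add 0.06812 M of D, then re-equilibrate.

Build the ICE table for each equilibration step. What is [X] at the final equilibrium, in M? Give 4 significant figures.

Q₀ = 35.77 vs Keq = 0.03143 ⇒ Q>K, reverse
Step 1:
                  D         X
  init       0.1288    0.8403
  Δ          0.4193   -0.6289
  eq         0.5481    0.2114
  solve Keq expr → x = -0.2096; check Q = 0.03143
Then add 0.06812 M of D.
Step 2:
                  D         X
  init       0.6162    0.2114
  Δ       -0.009822   0.01473
  eq         0.6064    0.2261
  solve Keq expr → x = 0.004911; check Q = 0.03143

[X]_eq = 0.2261 M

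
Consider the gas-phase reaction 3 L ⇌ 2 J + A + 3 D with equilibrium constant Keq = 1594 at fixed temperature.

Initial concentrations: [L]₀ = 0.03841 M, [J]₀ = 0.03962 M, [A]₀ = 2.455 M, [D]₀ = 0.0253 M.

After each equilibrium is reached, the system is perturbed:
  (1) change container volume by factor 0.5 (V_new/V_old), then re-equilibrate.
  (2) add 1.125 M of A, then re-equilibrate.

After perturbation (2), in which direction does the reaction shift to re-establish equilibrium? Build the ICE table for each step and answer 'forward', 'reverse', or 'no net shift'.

Q₀ = 0.001101 vs Keq = 1594 ⇒ Q<K, forward
Step 1:
                   L          J          A          D
  I          0.03841    0.03962      2.455     0.0253
  C         -0.03725    0.02483    0.01242    0.03725
  E         0.001163    0.06445      2.467    0.06255
  solve Keq expr → x = 0.01242; check Q = 1594
Then change container volume by factor 0.5 (V_new/V_old).
Step 2:
                   L          J          A          D
  I         0.002326     0.1289      4.935     0.1251
  C         0.002209  -0.001473 -7.3631e-04  -0.002209
  E         0.004535     0.1274      4.934     0.1229
  solve Keq expr → x = -7.3631e-04; check Q = 1594
Then add 1.125 M of A.
Step 3:
                   L          J          A          D
  I         0.004535     0.1274      6.059     0.1229
  C       3.0418e-04 -2.0278e-04 -1.0139e-04 -3.0418e-04
  E         0.004839     0.1272      6.059     0.1226
  solve Keq expr → x = -1.0139e-04; check Q = 1594

Direction: reverse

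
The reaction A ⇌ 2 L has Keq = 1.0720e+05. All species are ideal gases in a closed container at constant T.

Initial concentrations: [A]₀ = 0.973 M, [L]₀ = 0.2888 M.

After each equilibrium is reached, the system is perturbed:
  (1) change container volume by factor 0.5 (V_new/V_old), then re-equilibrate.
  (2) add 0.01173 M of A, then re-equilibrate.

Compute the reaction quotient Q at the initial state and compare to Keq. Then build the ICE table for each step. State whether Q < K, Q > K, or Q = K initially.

Q₀ = 0.08572; Q < K (proceeds forward)

Q₀ = 0.08572 vs Keq = 1.0720e+05 ⇒ Q<K, forward
Step 1:
                    A           L
  I             0.973      0.2888
  C            -0.973       1.946
  E        4.6585e-05       2.235
  solve Keq expr → x = 0.973; check Q = 1.0720e+05
Then change container volume by factor 0.5 (V_new/V_old).
Step 2:
                    A           L
  I        9.3170e-05       4.469
  C        9.3155e-05 -1.8631e-04
  E        1.8632e-04       4.469
  solve Keq expr → x = -9.3155e-05; check Q = 1.0720e+05
Then add 0.01173 M of A.
Step 3:
                    A           L
  I           0.01192       4.469
  C          -0.01173     0.02346
  E        1.8829e-04       4.493
  solve Keq expr → x = 0.01173; check Q = 1.0720e+05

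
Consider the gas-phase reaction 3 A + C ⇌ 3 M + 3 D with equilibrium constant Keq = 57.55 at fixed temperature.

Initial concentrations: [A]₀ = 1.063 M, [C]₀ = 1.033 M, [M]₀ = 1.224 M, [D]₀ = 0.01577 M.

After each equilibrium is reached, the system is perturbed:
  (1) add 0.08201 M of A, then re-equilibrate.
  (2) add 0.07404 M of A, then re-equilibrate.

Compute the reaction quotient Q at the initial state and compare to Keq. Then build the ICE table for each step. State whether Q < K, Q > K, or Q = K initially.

Q₀ = 5.7961e-06; Q < K (proceeds forward)

Q₀ = 5.7961e-06 vs Keq = 57.55 ⇒ Q<K, forward
Step 1:
                    A           C           M           D
  init          1.063       1.033       1.224     0.01577
  Δ           -0.6881     -0.2294      0.6881      0.6881
  eq           0.3749      0.8036       1.912      0.7038
  solve Keq expr → x = 0.2294; check Q = 57.55
Then add 0.08201 M of A.
Step 2:
                    A           C           M           D
  init         0.4569      0.8036       1.912      0.7038
  Δ          -0.04559     -0.0152     0.04559     0.04559
  eq           0.4113      0.7884       1.958      0.7494
  solve Keq expr → x = 0.0152; check Q = 57.55
Then add 0.07404 M of A.
Step 3:
                    A           C           M           D
  init         0.4854      0.7884       1.958      0.7494
  Δ          -0.04038    -0.01346     0.04038     0.04038
  eq            0.445       0.775       1.998      0.7898
  solve Keq expr → x = 0.01346; check Q = 57.55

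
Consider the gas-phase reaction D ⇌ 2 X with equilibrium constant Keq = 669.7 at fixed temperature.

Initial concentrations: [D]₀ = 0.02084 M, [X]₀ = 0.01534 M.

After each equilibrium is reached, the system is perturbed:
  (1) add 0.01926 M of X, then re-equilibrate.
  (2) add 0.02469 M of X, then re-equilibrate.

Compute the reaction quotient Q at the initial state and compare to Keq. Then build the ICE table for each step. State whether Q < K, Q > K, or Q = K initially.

Q₀ = 0.01129; Q < K (proceeds forward)

Q₀ = 0.01129 vs Keq = 669.7 ⇒ Q<K, forward
Step 1:
                  D         X
  I         0.02084   0.01534
  C        -0.02084   0.04167
  E       4.8532e-06   0.05701
  solve Keq expr → x = 0.02084; check Q = 669.7
Then add 0.01926 M of X.
Step 2:
                  D         X
  I       4.8532e-06   0.07627
  C       3.8313e-06 -7.6626e-06
  E       8.6845e-06   0.07626
  solve Keq expr → x = -3.8313e-06; check Q = 669.7
Then add 0.02469 M of X.
Step 3:
                  D         X
  I       8.6845e-06     0.101
  C       6.5295e-06 -1.3059e-05
  E       1.5214e-05    0.1009
  solve Keq expr → x = -6.5295e-06; check Q = 669.7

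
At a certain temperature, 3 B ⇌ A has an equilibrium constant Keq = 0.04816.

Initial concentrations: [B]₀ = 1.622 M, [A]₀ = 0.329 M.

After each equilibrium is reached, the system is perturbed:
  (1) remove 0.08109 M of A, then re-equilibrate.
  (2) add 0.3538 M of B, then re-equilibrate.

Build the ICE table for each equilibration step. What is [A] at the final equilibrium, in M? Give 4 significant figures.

[A]_eq = 0.296 M

Q₀ = 0.0771 vs Keq = 0.04816 ⇒ Q>K, reverse
Step 1:
                   B          A
  init         1.622      0.329
  Δ            0.164   -0.05465
  eq           1.786     0.2743
  solve Keq expr → x = -0.05465; check Q = 0.04816
Then remove 0.08109 M of A.
Step 2:
                   B          A
  init         1.786     0.1933
  Δ          -0.1057    0.03522
  eq            1.68     0.2285
  solve Keq expr → x = 0.03522; check Q = 0.04816
Then add 0.3538 M of B.
Step 3:
                   B          A
  init         2.034     0.2285
  Δ          -0.2024    0.06748
  eq           1.832      0.296
  solve Keq expr → x = 0.06748; check Q = 0.04816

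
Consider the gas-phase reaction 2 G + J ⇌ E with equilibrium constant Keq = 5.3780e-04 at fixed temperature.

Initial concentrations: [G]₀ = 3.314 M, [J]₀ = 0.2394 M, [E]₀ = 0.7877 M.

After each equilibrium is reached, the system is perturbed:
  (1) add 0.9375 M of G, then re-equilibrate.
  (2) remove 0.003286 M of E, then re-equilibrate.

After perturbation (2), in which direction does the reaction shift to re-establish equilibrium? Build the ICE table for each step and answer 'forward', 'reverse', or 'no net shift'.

Direction: forward

Q₀ = 0.2996 vs Keq = 5.3780e-04 ⇒ Q>K, reverse
Step 1:
                    G           J           E
  init          3.314      0.2394      0.7877
  Δ              1.55      0.7748     -0.7748
  eq            4.864       1.014      0.0129
  solve Keq expr → x = -0.7748; check Q = 5.3780e-04
Then add 0.9375 M of G.
Step 2:
                    G           J           E
  init          5.801       1.014      0.0129
  Δ          -0.01058   -0.005291    0.005291
  eq            5.791       1.009     0.01819
  solve Keq expr → x = 0.005291; check Q = 5.3780e-04
Then remove 0.003286 M of E.
Step 3:
                    G           J           E
  init          5.791       1.009     0.01491
  Δ         -0.006377   -0.003189    0.003189
  eq            5.784       1.006      0.0181
  solve Keq expr → x = 0.003189; check Q = 5.3780e-04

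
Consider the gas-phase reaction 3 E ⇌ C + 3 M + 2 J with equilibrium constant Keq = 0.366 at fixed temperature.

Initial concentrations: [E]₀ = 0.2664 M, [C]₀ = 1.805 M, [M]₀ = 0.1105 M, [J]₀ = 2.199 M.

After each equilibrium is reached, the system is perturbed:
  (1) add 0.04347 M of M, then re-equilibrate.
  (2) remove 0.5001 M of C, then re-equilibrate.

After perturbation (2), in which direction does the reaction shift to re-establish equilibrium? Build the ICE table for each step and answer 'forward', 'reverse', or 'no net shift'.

Q₀ = 0.6229 vs Keq = 0.366 ⇒ Q>K, reverse
Step 1:
                    E           C           M           J
  I            0.2664       1.805      0.1105       2.199
  C           0.01307   -0.004357    -0.01307   -0.008714
  E            0.2795       1.801     0.09743        2.19
  solve Keq expr → x = -0.004357; check Q = 0.366
Then add 0.04347 M of M.
Step 2:
                    E           C           M           J
  I            0.2795       1.801      0.1409        2.19
  C           0.03156    -0.01052    -0.03156    -0.02104
  E             0.311        1.79      0.1093       2.169
  solve Keq expr → x = -0.01052; check Q = 0.366
Then remove 0.5001 M of C.
Step 3:
                    E           C           M           J
  I             0.311        1.29      0.1093       2.169
  C         -0.008845    0.002948    0.008845    0.005897
  E            0.3022       1.293      0.1182       2.175
  solve Keq expr → x = 0.002948; check Q = 0.366

Direction: forward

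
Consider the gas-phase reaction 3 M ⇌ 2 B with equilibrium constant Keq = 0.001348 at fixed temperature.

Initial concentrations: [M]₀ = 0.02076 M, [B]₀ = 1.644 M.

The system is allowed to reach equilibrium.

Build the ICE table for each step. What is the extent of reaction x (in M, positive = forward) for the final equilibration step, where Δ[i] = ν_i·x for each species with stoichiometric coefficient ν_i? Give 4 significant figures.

Q₀ = 3.0208e+05 vs Keq = 0.001348 ⇒ Q>K, reverse
Step 1:
                  M         B
  I         0.02076     1.644
  C           2.274    -1.516
  E           2.295    0.1277
  solve Keq expr → x = -0.7582; check Q = 0.001348

x = -0.7582 M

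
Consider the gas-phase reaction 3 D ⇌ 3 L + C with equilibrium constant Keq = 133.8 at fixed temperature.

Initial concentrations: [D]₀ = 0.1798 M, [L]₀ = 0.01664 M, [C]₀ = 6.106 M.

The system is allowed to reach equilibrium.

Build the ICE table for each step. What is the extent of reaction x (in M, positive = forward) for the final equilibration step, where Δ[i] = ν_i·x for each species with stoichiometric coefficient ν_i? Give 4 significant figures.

Q₀ = 0.00484 vs Keq = 133.8 ⇒ Q<K, forward
Step 1:
                  D         L         C
  I          0.1798   0.01664     6.106
  C          -0.128     0.128   0.04266
  E         0.05181    0.1446     6.149
  solve Keq expr → x = 0.04266; check Q = 133.8

x = 0.04266 M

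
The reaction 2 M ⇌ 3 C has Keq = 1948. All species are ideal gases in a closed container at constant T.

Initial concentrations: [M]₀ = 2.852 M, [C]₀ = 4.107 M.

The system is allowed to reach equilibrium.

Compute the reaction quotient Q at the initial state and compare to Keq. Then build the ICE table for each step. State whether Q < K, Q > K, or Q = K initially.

Q₀ = 8.517; Q < K (proceeds forward)

Q₀ = 8.517 vs Keq = 1948 ⇒ Q<K, forward
Step 1:
                  M         C
  I           2.852     4.107
  C          -2.371     3.557
  E          0.4807     7.664
  solve Keq expr → x = 1.186; check Q = 1948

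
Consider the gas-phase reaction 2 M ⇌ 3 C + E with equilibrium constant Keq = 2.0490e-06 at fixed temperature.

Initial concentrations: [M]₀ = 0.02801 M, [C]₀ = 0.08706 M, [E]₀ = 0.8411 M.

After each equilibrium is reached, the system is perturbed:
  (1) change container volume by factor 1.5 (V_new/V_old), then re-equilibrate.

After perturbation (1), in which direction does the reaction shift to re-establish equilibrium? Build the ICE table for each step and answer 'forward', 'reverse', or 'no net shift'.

Q₀ = 0.7074 vs Keq = 2.0490e-06 ⇒ Q>K, reverse
Step 1:
                    M           C           E
  Initial     0.02801     0.08706      0.8411
  Change       0.0563    -0.08444    -0.02815
  Equil       0.08431    0.002617       0.813
  solve Keq expr → x = -0.02815; check Q = 2.0490e-06
Then change container volume by factor 1.5 (V_new/V_old).
Step 2:
                    M           C           E
  Initial      0.0562    0.001744       0.542
  Change  -3.5436e-04  5.3154e-04  1.7718e-04
  Equil       0.05585    0.002276      0.5421
  solve Keq expr → x = 1.7718e-04; check Q = 2.0490e-06

Direction: forward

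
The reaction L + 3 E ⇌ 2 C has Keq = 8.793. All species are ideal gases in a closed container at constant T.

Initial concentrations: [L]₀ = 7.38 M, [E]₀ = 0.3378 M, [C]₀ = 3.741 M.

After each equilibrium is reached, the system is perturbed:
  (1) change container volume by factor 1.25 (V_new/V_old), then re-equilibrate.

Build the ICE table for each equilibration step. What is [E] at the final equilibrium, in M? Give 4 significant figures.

Q₀ = 49.2 vs Keq = 8.793 ⇒ Q>K, reverse
Step 1:
                   L          E          C
  Initial       7.38     0.3378      3.741
  Change      0.0808     0.2424    -0.1616
  Equil        7.461     0.5802      3.579
  solve Keq expr → x = -0.0808; check Q = 8.793
Then change container volume by factor 1.25 (V_new/V_old).
Step 2:
                   L          E          C
  Initial      5.969     0.4641      2.864
  Change     0.02269    0.06807   -0.04538
  Equil        5.991     0.5322      2.818
  solve Keq expr → x = -0.02269; check Q = 8.793

[E]_eq = 0.5322 M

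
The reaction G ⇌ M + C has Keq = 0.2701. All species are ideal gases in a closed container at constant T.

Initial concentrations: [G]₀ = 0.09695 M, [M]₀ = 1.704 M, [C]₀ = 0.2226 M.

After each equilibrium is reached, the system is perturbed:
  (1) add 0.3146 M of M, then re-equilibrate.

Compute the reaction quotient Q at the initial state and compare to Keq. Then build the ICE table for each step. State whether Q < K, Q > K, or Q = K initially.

Q₀ = 3.912; Q > K (proceeds reverse)

Q₀ = 3.912 vs Keq = 0.2701 ⇒ Q>K, reverse
Step 1:
                    G           M           C
  I           0.09695       1.704      0.2226
  C            0.1746     -0.1746     -0.1746
  E            0.2716       1.529     0.04796
  solve Keq expr → x = -0.1746; check Q = 0.2701
Then add 0.3146 M of M.
Step 2:
                    G           M           C
  I            0.2716       1.844     0.04796
  C          0.007002   -0.007002   -0.007002
  E            0.2786       1.837     0.04096
  solve Keq expr → x = -0.007002; check Q = 0.2701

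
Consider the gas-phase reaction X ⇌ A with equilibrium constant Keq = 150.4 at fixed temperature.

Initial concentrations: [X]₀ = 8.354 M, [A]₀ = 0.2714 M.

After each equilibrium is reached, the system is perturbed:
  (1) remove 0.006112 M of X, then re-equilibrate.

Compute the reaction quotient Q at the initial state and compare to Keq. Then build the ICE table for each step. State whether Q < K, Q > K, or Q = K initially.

Q₀ = 0.03249; Q < K (proceeds forward)

Q₀ = 0.03249 vs Keq = 150.4 ⇒ Q<K, forward
Step 1:
                  X         A
  Initial     8.354    0.2714
  Change     -8.297     8.297
  Equil     0.05697     8.568
  solve Keq expr → x = 8.297; check Q = 150.4
Then remove 0.006112 M of X.
Step 2:
                  X         A
  Initial   0.05086     8.568
  Change   0.006072 -0.006072
  Equil     0.05693     8.562
  solve Keq expr → x = -0.006072; check Q = 150.4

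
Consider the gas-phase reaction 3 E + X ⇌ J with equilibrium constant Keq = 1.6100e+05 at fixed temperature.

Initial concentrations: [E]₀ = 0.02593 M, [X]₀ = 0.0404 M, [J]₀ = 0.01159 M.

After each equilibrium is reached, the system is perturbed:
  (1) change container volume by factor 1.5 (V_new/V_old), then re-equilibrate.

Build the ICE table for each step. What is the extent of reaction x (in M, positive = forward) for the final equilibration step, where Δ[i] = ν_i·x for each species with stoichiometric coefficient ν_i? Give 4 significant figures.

x = -0.00127 M

Q₀ = 1.6455e+04 vs Keq = 1.6100e+05 ⇒ Q<K, forward
Step 1:
                    E           X           J
  I           0.02593      0.0404     0.01159
  C          -0.01206   -0.004022    0.004022
  E           0.01387     0.03638     0.01561
  solve Keq expr → x = 0.004022; check Q = 1.6100e+05
Then change container volume by factor 1.5 (V_new/V_old).
Step 2:
                    E           X           J
  I          0.009243     0.02425     0.01041
  C          0.003809     0.00127    -0.00127
  E           0.01305     0.02552    0.009138
  solve Keq expr → x = -0.00127; check Q = 1.6100e+05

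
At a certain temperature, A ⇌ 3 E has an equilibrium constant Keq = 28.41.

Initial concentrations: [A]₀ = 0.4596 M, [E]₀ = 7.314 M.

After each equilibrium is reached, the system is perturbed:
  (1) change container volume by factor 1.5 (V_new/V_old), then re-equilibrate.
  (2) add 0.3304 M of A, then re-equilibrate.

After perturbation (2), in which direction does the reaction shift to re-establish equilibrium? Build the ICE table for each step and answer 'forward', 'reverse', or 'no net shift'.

Q₀ = 851.3 vs Keq = 28.41 ⇒ Q>K, reverse
Step 1:
                   A          E
  Initial     0.4596      7.314
  Change       1.227     -3.682
  Equil        1.687      3.632
  solve Keq expr → x = -1.227; check Q = 28.41
Then change container volume by factor 1.5 (V_new/V_old).
Step 2:
                   A          E
  Initial      1.125      2.422
  Change      -0.188     0.5639
  Equil       0.9366      2.985
  solve Keq expr → x = 0.188; check Q = 28.41
Then add 0.3304 M of A.
Step 3:
                   A          E
  Initial      1.267      2.985
  Change    -0.08137     0.2441
  Equil        1.186       3.23
  solve Keq expr → x = 0.08137; check Q = 28.41

Direction: forward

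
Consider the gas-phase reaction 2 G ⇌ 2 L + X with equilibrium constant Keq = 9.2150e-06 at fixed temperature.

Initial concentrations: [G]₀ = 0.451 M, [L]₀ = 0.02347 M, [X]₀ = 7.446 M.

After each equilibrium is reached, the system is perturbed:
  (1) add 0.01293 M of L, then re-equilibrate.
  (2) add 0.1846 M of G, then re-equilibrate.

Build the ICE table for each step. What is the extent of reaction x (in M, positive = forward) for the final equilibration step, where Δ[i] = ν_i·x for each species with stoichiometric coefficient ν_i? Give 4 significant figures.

x = 1.0269e-04 M

Q₀ = 0.02016 vs Keq = 9.2150e-06 ⇒ Q>K, reverse
Step 1:
                  G         L         X
  init        0.451   0.02347     7.446
  Δ         0.02294  -0.02294  -0.01147
  eq         0.4739 5.2765e-04     7.435
  solve Keq expr → x = -0.01147; check Q = 9.2150e-06
Then add 0.01293 M of L.
Step 2:
                  G         L         X
  init       0.4739   0.01346     7.435
  Δ         0.01292  -0.01292 -0.006458
  eq         0.4869 5.4227e-04     7.428
  solve Keq expr → x = -0.006458; check Q = 9.2150e-06
Then add 0.1846 M of G.
Step 3:
                  G         L         X
  init       0.6715 5.4227e-04     7.428
  Δ       -2.0537e-04 2.0537e-04 1.0269e-04
  eq         0.6713 7.4764e-04     7.428
  solve Keq expr → x = 1.0269e-04; check Q = 9.2150e-06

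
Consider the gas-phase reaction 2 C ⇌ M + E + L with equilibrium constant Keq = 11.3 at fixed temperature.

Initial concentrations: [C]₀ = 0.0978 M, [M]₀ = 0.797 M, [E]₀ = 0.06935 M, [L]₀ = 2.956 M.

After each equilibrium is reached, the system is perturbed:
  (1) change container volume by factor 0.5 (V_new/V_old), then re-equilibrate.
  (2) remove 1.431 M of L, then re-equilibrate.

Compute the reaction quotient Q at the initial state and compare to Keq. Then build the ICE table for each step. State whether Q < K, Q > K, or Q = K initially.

Q₀ = 17.08; Q > K (proceeds reverse)

Q₀ = 17.08 vs Keq = 11.3 ⇒ Q>K, reverse
Step 1:
                    C           M           E           L
  I            0.0978       0.797     0.06935       2.956
  C           0.01505   -0.007526   -0.007526   -0.007526
  E            0.1129      0.7895     0.06182       2.948
  solve Keq expr → x = -0.007526; check Q = 11.3
Then change container volume by factor 0.5 (V_new/V_old).
Step 2:
                    C           M           E           L
  I            0.2257       1.579      0.1236       5.897
  C           0.05368    -0.02684    -0.02684    -0.02684
  E            0.2794       1.552     0.09681        5.87
  solve Keq expr → x = -0.02684; check Q = 11.3
Then remove 1.431 M of L.
Step 3:
                    C           M           E           L
  I            0.2794       1.552     0.09681       4.439
  C          -0.02186     0.01093     0.01093     0.01093
  E            0.2575       1.563      0.1077        4.45
  solve Keq expr → x = 0.01093; check Q = 11.3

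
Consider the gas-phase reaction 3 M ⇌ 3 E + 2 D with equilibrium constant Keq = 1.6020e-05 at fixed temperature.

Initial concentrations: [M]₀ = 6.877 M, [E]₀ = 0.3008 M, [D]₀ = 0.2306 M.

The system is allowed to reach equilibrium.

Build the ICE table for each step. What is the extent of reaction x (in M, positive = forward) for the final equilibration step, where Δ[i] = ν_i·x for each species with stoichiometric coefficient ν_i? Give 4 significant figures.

x = 0.02983 M

Q₀ = 4.4499e-06 vs Keq = 1.6020e-05 ⇒ Q<K, forward
Step 1:
                  M         E         D
  Initial     6.877    0.3008    0.2306
  Change    -0.0895    0.0895   0.05967
  Equil       6.787    0.3903    0.2903
  solve Keq expr → x = 0.02983; check Q = 1.6020e-05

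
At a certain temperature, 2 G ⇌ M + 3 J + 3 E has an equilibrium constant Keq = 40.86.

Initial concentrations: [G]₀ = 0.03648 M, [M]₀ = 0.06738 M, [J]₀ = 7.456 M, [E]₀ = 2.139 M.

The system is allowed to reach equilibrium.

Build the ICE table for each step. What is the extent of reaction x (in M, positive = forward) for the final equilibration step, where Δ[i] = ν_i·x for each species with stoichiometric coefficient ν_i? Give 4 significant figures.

x = -0.06695 M

Q₀ = 2.0539e+05 vs Keq = 40.86 ⇒ Q>K, reverse
Step 1:
                  G         M         J         E
  Initial   0.03648   0.06738     7.456     2.139
  Change     0.1339  -0.06695   -0.2009   -0.2009
  Equil      0.1704 4.2666e-04     7.255     1.938
  solve Keq expr → x = -0.06695; check Q = 40.86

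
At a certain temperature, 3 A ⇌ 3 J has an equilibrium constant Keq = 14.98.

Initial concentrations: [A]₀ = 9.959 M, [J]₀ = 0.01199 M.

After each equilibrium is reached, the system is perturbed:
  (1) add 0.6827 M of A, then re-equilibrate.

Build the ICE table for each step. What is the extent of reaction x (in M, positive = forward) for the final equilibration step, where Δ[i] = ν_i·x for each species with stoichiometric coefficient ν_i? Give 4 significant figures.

x = 0.1619 M

Q₀ = 1.7451e-09 vs Keq = 14.98 ⇒ Q<K, forward
Step 1:
                   A          J
  Initial      9.959    0.01199
  Change      -7.081      7.081
  Equil        2.878      7.093
  solve Keq expr → x = 2.36; check Q = 14.98
Then add 0.6827 M of A.
Step 2:
                   A          J
  Initial       3.56      7.093
  Change     -0.4857     0.4857
  Equil        3.075      7.579
  solve Keq expr → x = 0.1619; check Q = 14.98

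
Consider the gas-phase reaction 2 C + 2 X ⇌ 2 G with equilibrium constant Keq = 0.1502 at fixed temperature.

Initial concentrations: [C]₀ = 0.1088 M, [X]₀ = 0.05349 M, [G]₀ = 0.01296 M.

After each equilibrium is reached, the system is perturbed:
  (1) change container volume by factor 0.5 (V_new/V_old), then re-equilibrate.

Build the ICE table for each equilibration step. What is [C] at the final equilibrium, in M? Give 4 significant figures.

Q₀ = 4.959 vs Keq = 0.1502 ⇒ Q>K, reverse
Step 1:
                    C           X           G
  Initial      0.1088     0.05349     0.01296
  Change      0.01003     0.01003    -0.01003
  Equil        0.1188     0.06352    0.002926
  solve Keq expr → x = -0.005017; check Q = 0.1502
Then change container volume by factor 0.5 (V_new/V_old).
Step 2:
                    C           X           G
  Initial      0.2377       0.127    0.005851
  Change    -0.005136   -0.005136    0.005136
  Equil        0.2325      0.1219     0.01099
  solve Keq expr → x = 0.002568; check Q = 0.1502

[C]_eq = 0.2325 M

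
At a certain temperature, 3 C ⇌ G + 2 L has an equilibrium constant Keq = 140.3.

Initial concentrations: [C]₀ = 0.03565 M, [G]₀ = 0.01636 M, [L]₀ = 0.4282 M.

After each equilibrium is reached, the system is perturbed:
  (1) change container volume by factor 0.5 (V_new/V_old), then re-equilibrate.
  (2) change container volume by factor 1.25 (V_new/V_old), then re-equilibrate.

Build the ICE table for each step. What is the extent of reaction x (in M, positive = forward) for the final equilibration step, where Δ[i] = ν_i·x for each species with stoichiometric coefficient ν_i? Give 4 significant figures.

Q₀ = 66.21 vs Keq = 140.3 ⇒ Q<K, forward
Step 1:
                  C         G         L
  init      0.03565   0.01636    0.4282
  Δ       -0.006521  0.002174  0.004347
  eq        0.02913   0.01853    0.4325
  solve Keq expr → x = 0.002174; check Q = 140.3
Then change container volume by factor 0.5 (V_new/V_old).
Step 2:
                  C         G         L
  init      0.05826   0.03707    0.8651
  Δ               0         0         0
  eq        0.05826   0.03707    0.8651
  solve Keq expr → x = 0; check Q = 140.3
Then change container volume by factor 1.25 (V_new/V_old).
Step 3:
                  C         G         L
  init      0.04661   0.02965    0.6921
  Δ               0         0         0
  eq        0.04661   0.02965    0.6921
  solve Keq expr → x = 0; check Q = 140.3

x = 0 M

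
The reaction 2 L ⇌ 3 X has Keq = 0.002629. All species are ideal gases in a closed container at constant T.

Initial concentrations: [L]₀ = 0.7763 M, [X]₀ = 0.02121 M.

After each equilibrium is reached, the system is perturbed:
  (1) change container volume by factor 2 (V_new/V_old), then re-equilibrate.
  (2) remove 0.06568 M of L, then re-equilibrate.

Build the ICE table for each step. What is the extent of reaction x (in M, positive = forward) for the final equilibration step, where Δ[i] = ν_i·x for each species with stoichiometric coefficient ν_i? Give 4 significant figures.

Q₀ = 1.5833e-05 vs Keq = 0.002629 ⇒ Q<K, forward
Step 1:
                   L          X
  Initial     0.7763    0.02121
  Change    -0.05955    0.08933
  Equil       0.7167     0.1105
  solve Keq expr → x = 0.02978; check Q = 0.002629
Then change container volume by factor 2 (V_new/V_old).
Step 2:
                   L          X
  Initial     0.3584    0.05527
  Change   -0.008813    0.01322
  Equil       0.3496    0.06849
  solve Keq expr → x = 0.004406; check Q = 0.002629
Then remove 0.06568 M of L.
Step 3:
                   L          X
  Initial     0.2839    0.06849
  Change    0.005412  -0.008118
  Equil       0.2893    0.06037
  solve Keq expr → x = -0.002706; check Q = 0.002629

x = -0.002706 M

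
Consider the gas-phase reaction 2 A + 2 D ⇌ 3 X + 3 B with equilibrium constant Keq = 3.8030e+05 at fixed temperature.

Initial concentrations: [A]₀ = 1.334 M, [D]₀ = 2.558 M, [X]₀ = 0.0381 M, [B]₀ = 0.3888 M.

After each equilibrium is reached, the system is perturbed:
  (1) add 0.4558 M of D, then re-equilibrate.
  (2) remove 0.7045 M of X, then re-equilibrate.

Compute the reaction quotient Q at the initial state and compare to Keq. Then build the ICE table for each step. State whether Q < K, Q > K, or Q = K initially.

Q₀ = 2.7915e-07; Q < K (proceeds forward)

Q₀ = 2.7915e-07 vs Keq = 3.8030e+05 ⇒ Q<K, forward
Step 1:
                  A         D         X         B
  I           1.334     2.558    0.0381    0.3888
  C           -1.32     -1.32      1.98      1.98
  E          0.0137     1.238     2.019     2.369
  solve Keq expr → x = 0.6601; check Q = 3.8030e+05
Then add 0.4558 M of D.
Step 2:
                  A         D         X         B
  I          0.0137     1.694     2.019     2.369
  C       -0.003592 -0.003592  0.005388  0.005388
  E         0.01011      1.69     2.024     2.375
  solve Keq expr → x = 0.001796; check Q = 3.8030e+05
Then remove 0.7045 M of X.
Step 3:
                  A         D         X         B
  I         0.01011      1.69     1.319     2.375
  C       -0.004707 -0.004707   0.00706   0.00706
  E        0.005403     1.685     1.326     2.382
  solve Keq expr → x = 0.002353; check Q = 3.8030e+05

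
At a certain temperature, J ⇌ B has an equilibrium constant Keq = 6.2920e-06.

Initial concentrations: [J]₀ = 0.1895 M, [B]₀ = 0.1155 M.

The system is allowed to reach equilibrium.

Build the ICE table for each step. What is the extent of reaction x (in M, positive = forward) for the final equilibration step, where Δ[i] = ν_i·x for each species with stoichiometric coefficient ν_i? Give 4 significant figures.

x = -0.1155 M

Q₀ = 0.6095 vs Keq = 6.2920e-06 ⇒ Q>K, reverse
Step 1:
                  J         B
  init       0.1895    0.1155
  Δ          0.1155   -0.1155
  eq          0.305 1.9190e-06
  solve Keq expr → x = -0.1155; check Q = 6.2920e-06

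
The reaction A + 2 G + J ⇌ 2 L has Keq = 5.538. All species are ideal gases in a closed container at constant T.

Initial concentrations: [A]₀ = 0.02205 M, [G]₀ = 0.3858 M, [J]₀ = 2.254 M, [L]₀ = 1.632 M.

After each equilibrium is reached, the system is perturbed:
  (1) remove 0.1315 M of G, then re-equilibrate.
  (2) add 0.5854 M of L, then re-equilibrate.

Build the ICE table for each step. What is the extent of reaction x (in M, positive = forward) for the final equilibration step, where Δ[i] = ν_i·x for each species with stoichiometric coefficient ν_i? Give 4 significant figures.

Q₀ = 360 vs Keq = 5.538 ⇒ Q>K, reverse
Step 1:
                  A         G         J         L
  Initial   0.02205    0.3858     2.254     1.632
  Change     0.1848    0.3696    0.1848   -0.3696
  Equil      0.2068    0.7554     2.439     1.262
  solve Keq expr → x = -0.1848; check Q = 5.538
Then remove 0.1315 M of G.
Step 2:
                  A         G         J         L
  Initial    0.2068    0.6239     2.439     1.262
  Change    0.02667   0.05333   0.02667  -0.05333
  Equil      0.2335    0.6772     2.465     1.209
  solve Keq expr → x = -0.02667; check Q = 5.538
Then add 0.5854 M of L.
Step 3:
                  A         G         J         L
  Initial    0.2335    0.6772     2.465     1.795
  Change    0.06648     0.133   0.06648    -0.133
  Equil         0.3    0.8102     2.532     1.662
  solve Keq expr → x = -0.06648; check Q = 5.538

x = -0.06648 M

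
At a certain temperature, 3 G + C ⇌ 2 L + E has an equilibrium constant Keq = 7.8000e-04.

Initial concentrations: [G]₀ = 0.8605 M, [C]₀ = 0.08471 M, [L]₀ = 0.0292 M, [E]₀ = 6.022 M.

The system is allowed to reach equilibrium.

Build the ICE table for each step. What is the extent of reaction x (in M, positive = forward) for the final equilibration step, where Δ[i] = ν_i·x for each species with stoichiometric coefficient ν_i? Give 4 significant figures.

x = -0.01308 M

Q₀ = 0.09513 vs Keq = 7.8000e-04 ⇒ Q>K, reverse
Step 1:
                  G         C         L         E
  init       0.8605   0.08471    0.0292     6.022
  Δ         0.03924   0.01308  -0.02616  -0.01308
  eq         0.8997   0.09779  0.003041     6.009
  solve Keq expr → x = -0.01308; check Q = 7.8000e-04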